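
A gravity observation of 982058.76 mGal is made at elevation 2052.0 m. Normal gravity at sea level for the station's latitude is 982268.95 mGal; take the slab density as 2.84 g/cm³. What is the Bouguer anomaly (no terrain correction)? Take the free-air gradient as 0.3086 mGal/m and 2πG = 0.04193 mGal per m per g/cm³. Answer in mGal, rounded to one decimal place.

178.7

Free-air correction = 0.3086 × 2052.0 = 633.25 mGal
Free-air anomaly = 982058.76 − 982268.95 + (633.25) = 423.06 mGal
Bouguer slab correction = 0.04193 × 2.84 × 2052.0 = 244.35 mGal
Simple Bouguer anomaly = 423.06 − (244.35) = 178.71 mGal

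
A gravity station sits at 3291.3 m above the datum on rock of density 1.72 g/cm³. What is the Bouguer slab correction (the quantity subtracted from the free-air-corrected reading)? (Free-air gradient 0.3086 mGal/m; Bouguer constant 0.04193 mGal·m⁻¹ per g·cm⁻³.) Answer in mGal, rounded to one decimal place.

237.4

Bouguer slab correction = 0.04193 × 1.72 × 3291.3 = 237.4 mGal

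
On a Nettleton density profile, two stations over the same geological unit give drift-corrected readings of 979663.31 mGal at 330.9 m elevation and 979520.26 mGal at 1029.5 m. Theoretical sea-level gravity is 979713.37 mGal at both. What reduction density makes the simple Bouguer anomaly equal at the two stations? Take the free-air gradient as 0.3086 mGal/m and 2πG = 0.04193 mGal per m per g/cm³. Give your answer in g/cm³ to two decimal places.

2.48

Δg_obs = 979520.26 − 979663.31 = -143.05 mGal over Δh = 1029.5 − 330.9 = 698.6 m
Equal Bouguer anomalies ⇒ Δg_obs + (0.3086 − 0.04193ρ)·Δh = 0
0.3086 − 0.04193ρ = −Δg_obs/Δh = 0.20477
ρ = (0.3086 − 0.20477) / 0.04193 = 2.48 g/cm³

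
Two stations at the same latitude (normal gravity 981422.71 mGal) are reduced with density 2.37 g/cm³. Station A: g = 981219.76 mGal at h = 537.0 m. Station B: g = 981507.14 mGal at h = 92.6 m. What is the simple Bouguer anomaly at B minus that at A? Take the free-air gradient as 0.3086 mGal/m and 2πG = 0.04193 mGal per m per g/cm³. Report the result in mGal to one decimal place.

194.4

Δg_SB(A) = 981219.76 − 981422.71 + 0.3086×537.0 − 0.04193×2.37×537.0 = -90.60 mGal
Δg_SB(B) = 981507.14 − 981422.71 + 0.3086×92.6 − 0.04193×2.37×92.6 = 103.80 mGal
Difference = 103.80 − (-90.60) = 194.40 mGal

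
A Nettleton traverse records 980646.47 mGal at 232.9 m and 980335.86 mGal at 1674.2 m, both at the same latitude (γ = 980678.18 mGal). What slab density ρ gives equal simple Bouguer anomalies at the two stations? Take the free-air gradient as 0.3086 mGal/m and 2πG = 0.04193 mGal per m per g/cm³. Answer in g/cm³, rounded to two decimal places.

Δg_obs = 980335.86 − 980646.47 = -310.61 mGal over Δh = 1674.2 − 232.9 = 1441.3 m
Equal Bouguer anomalies ⇒ Δg_obs + (0.3086 − 0.04193ρ)·Δh = 0
0.3086 − 0.04193ρ = −Δg_obs/Δh = 0.21551
ρ = (0.3086 − 0.21551) / 0.04193 = 2.22 g/cm³

2.22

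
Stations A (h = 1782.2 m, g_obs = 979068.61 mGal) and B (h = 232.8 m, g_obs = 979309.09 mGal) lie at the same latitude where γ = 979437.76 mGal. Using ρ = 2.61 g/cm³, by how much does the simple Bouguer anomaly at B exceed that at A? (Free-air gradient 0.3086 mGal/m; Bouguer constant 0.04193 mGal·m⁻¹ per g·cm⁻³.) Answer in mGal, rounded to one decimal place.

-68.1

Δg_SB(A) = 979068.61 − 979437.76 + 0.3086×1782.2 − 0.04193×2.61×1782.2 = -14.20 mGal
Δg_SB(B) = 979309.09 − 979437.76 + 0.3086×232.8 − 0.04193×2.61×232.8 = -82.30 mGal
Difference = -82.30 − (-14.20) = -68.10 mGal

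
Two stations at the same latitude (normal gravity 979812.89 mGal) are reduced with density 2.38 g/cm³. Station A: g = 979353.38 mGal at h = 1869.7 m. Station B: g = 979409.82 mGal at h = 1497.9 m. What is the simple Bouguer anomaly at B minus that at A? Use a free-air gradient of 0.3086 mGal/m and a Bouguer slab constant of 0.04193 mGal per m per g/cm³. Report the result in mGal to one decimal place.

Δg_SB(A) = 979353.38 − 979812.89 + 0.3086×1869.7 − 0.04193×2.38×1869.7 = -69.10 mGal
Δg_SB(B) = 979409.82 − 979812.89 + 0.3086×1497.9 − 0.04193×2.38×1497.9 = -90.30 mGal
Difference = -90.30 − (-69.10) = -21.20 mGal

-21.2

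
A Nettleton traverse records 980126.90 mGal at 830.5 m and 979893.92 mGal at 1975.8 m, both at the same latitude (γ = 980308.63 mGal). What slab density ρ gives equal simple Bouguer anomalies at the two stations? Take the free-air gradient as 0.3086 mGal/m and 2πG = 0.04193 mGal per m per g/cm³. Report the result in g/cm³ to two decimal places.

Δg_obs = 979893.92 − 980126.90 = -232.98 mGal over Δh = 1975.8 − 830.5 = 1145.3 m
Equal Bouguer anomalies ⇒ Δg_obs + (0.3086 − 0.04193ρ)·Δh = 0
0.3086 − 0.04193ρ = −Δg_obs/Δh = 0.20342
ρ = (0.3086 − 0.20342) / 0.04193 = 2.51 g/cm³

2.51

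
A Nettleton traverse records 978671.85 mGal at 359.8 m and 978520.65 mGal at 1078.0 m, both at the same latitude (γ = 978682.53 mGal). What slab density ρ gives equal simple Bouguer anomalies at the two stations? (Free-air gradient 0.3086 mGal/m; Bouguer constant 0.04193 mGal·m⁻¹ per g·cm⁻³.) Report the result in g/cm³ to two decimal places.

Δg_obs = 978520.65 − 978671.85 = -151.20 mGal over Δh = 1078.0 − 359.8 = 718.2 m
Equal Bouguer anomalies ⇒ Δg_obs + (0.3086 − 0.04193ρ)·Δh = 0
0.3086 − 0.04193ρ = −Δg_obs/Δh = 0.21053
ρ = (0.3086 − 0.21053) / 0.04193 = 2.34 g/cm³

2.34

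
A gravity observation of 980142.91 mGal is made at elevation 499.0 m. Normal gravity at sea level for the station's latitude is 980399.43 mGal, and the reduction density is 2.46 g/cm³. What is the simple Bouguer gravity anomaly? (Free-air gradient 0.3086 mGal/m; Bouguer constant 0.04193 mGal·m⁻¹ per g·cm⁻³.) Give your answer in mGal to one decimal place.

-154.0

Free-air correction = 0.3086 × 499.0 = 153.99 mGal
Free-air anomaly = 980142.91 − 980399.43 + (153.99) = -102.53 mGal
Bouguer slab correction = 0.04193 × 2.46 × 499.0 = 51.47 mGal
Simple Bouguer anomaly = -102.53 − (51.47) = -154.00 mGal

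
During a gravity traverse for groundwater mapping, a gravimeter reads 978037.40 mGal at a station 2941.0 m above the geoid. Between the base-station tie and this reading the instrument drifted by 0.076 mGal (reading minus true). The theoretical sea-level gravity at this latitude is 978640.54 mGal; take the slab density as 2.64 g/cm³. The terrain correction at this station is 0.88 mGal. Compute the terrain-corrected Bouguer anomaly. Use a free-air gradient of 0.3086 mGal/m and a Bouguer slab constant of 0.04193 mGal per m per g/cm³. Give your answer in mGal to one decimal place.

-20.3

Drift-corrected reading = 978037.40 − (0.076) = 978037.324 mGal
Free-air correction = 0.3086 × 2941.0 = 907.59 mGal
Free-air anomaly = 978037.324 − 978640.54 + (907.59) = 304.374 mGal
Bouguer slab correction = 0.04193 × 2.64 × 2941.0 = 325.55 mGal
Simple Bouguer anomaly = 304.374 − (325.55) = -21.176 mGal
Complete Bouguer anomaly = -21.176 + 0.88 = -20.296 mGal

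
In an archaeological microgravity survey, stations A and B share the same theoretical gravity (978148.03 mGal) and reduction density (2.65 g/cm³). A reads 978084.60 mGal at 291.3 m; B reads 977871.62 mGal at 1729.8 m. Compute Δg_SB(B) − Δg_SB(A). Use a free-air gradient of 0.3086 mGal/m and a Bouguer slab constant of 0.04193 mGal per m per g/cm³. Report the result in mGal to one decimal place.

Δg_SB(A) = 978084.60 − 978148.03 + 0.3086×291.3 − 0.04193×2.65×291.3 = -5.90 mGal
Δg_SB(B) = 977871.62 − 978148.03 + 0.3086×1729.8 − 0.04193×2.65×1729.8 = 65.20 mGal
Difference = 65.20 − (-5.90) = 71.10 mGal

71.1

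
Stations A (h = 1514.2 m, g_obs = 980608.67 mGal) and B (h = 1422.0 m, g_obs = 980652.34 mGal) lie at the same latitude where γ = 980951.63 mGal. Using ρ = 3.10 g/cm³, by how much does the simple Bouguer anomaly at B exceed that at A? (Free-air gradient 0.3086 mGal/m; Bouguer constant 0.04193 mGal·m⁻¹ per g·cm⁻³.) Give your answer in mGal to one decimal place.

Δg_SB(A) = 980608.67 − 980951.63 + 0.3086×1514.2 − 0.04193×3.10×1514.2 = -72.50 mGal
Δg_SB(B) = 980652.34 − 980951.63 + 0.3086×1422.0 − 0.04193×3.10×1422.0 = -45.30 mGal
Difference = -45.30 − (-72.50) = 27.20 mGal

27.2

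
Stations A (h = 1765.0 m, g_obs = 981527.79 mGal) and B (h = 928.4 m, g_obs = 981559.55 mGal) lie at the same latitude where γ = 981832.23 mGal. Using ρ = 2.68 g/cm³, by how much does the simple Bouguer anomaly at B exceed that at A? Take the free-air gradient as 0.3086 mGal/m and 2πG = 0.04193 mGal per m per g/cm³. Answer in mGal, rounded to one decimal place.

Δg_SB(A) = 981527.79 − 981832.23 + 0.3086×1765.0 − 0.04193×2.68×1765.0 = 41.90 mGal
Δg_SB(B) = 981559.55 − 981832.23 + 0.3086×928.4 − 0.04193×2.68×928.4 = -90.50 mGal
Difference = -90.50 − (41.90) = -132.40 mGal

-132.4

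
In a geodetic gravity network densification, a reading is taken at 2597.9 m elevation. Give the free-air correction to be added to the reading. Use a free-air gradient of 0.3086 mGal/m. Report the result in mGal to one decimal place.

Free-air correction = 0.3086 × 2597.9 = 801.7 mGal

801.7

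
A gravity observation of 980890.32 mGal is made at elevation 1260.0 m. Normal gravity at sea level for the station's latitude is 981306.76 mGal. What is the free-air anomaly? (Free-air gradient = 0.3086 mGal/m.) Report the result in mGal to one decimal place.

Free-air correction = 0.3086 × 1260.0 = 388.84 mGal
Free-air anomaly = 980890.32 − 981306.76 + (388.84) = -27.60 mGal

-27.6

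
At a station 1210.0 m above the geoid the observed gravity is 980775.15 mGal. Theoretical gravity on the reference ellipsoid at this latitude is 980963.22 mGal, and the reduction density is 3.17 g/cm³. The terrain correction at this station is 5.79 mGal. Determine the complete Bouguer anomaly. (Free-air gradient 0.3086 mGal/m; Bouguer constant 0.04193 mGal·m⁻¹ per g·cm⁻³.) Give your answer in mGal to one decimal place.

Free-air correction = 0.3086 × 1210.0 = 373.41 mGal
Free-air anomaly = 980775.15 − 980963.22 + (373.41) = 185.34 mGal
Bouguer slab correction = 0.04193 × 3.17 × 1210.0 = 160.83 mGal
Simple Bouguer anomaly = 185.34 − (160.83) = 24.51 mGal
Complete Bouguer anomaly = 24.51 + 5.79 = 30.30 mGal

30.3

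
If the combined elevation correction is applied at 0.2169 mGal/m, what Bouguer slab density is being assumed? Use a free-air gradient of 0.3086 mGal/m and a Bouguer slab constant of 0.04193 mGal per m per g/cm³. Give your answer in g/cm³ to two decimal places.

0.2169 = 0.3086 − 0.04193 × ρ
ρ = (0.3086 − 0.2169) / 0.04193 = 2.19 g/cm³

2.19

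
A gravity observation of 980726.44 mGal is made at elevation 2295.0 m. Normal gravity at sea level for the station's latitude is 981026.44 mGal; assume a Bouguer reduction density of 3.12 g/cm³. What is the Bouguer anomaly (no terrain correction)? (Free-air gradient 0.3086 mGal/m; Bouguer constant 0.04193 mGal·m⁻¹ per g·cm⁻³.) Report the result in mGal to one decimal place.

108.0

Free-air correction = 0.3086 × 2295.0 = 708.24 mGal
Free-air anomaly = 980726.44 − 981026.44 + (708.24) = 408.24 mGal
Bouguer slab correction = 0.04193 × 3.12 × 2295.0 = 300.24 mGal
Simple Bouguer anomaly = 408.24 − (300.24) = 108.00 mGal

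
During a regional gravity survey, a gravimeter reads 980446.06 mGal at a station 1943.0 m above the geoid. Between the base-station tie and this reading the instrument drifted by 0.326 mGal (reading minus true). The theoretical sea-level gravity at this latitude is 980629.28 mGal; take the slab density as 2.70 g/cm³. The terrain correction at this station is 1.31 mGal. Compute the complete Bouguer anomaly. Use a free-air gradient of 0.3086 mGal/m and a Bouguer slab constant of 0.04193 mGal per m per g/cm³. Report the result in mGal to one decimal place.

197.4

Drift-corrected reading = 980446.06 − (0.326) = 980445.734 mGal
Free-air correction = 0.3086 × 1943.0 = 599.61 mGal
Free-air anomaly = 980445.734 − 980629.28 + (599.61) = 416.064 mGal
Bouguer slab correction = 0.04193 × 2.70 × 1943.0 = 219.97 mGal
Simple Bouguer anomaly = 416.064 − (219.97) = 196.094 mGal
Complete Bouguer anomaly = 196.094 + 1.31 = 197.404 mGal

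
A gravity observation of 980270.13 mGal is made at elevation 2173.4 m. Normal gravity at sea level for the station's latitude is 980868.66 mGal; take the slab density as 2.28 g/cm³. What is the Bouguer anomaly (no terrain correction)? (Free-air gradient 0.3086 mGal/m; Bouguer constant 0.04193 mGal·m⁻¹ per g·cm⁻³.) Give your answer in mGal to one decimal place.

-135.6

Free-air correction = 0.3086 × 2173.4 = 670.71 mGal
Free-air anomaly = 980270.13 − 980868.66 + (670.71) = 72.18 mGal
Bouguer slab correction = 0.04193 × 2.28 × 2173.4 = 207.78 mGal
Simple Bouguer anomaly = 72.18 − (207.78) = -135.60 mGal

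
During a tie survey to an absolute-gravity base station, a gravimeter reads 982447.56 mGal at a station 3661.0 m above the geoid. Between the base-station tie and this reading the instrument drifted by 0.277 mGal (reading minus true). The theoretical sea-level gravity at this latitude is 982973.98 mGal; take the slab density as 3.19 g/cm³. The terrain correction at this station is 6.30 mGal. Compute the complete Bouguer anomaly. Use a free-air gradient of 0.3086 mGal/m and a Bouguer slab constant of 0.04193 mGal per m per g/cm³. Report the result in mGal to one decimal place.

Drift-corrected reading = 982447.56 − (0.277) = 982447.283 mGal
Free-air correction = 0.3086 × 3661.0 = 1129.78 mGal
Free-air anomaly = 982447.283 − 982973.98 + (1129.78) = 603.083 mGal
Bouguer slab correction = 0.04193 × 3.19 × 3661.0 = 489.68 mGal
Simple Bouguer anomaly = 603.083 − (489.68) = 113.403 mGal
Complete Bouguer anomaly = 113.403 + 6.30 = 119.703 mGal

119.7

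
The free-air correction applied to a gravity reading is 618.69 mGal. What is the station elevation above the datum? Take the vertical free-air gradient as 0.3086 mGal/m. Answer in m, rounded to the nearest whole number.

h = 618.69 / 0.3086 = 2004.83 m

2005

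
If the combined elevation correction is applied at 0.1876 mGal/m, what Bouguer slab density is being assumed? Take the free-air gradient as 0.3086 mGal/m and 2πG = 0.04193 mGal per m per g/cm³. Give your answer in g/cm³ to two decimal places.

2.89

0.1876 = 0.3086 − 0.04193 × ρ
ρ = (0.3086 − 0.1876) / 0.04193 = 2.89 g/cm³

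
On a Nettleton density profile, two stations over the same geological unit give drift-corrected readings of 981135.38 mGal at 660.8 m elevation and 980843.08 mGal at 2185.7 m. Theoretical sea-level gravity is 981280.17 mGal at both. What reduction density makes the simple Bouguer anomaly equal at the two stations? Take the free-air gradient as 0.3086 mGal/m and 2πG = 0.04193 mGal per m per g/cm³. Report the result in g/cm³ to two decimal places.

Δg_obs = 980843.08 − 981135.38 = -292.30 mGal over Δh = 2185.7 − 660.8 = 1524.9 m
Equal Bouguer anomalies ⇒ Δg_obs + (0.3086 − 0.04193ρ)·Δh = 0
0.3086 − 0.04193ρ = −Δg_obs/Δh = 0.19168
ρ = (0.3086 − 0.19168) / 0.04193 = 2.79 g/cm³

2.79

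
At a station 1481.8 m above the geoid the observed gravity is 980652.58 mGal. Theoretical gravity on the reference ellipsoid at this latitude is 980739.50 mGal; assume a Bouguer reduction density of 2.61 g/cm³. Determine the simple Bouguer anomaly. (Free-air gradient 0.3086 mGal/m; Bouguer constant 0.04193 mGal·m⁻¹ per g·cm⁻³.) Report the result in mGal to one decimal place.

Free-air correction = 0.3086 × 1481.8 = 457.28 mGal
Free-air anomaly = 980652.58 − 980739.50 + (457.28) = 370.36 mGal
Bouguer slab correction = 0.04193 × 2.61 × 1481.8 = 162.16 mGal
Simple Bouguer anomaly = 370.36 − (162.16) = 208.20 mGal

208.2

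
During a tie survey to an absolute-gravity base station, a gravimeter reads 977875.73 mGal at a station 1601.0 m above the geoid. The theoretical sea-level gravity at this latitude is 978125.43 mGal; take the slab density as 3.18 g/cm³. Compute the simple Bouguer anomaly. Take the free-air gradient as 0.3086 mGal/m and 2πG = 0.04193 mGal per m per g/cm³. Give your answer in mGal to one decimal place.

Free-air correction = 0.3086 × 1601.0 = 494.07 mGal
Free-air anomaly = 977875.73 − 978125.43 + (494.07) = 244.37 mGal
Bouguer slab correction = 0.04193 × 3.18 × 1601.0 = 213.47 mGal
Simple Bouguer anomaly = 244.37 − (213.47) = 30.90 mGal

30.9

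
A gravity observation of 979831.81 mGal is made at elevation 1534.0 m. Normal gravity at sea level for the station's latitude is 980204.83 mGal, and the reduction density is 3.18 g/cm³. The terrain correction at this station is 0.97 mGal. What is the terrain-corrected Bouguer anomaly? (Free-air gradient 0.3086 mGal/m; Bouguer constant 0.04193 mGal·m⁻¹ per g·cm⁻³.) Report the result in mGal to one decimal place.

-103.2

Free-air correction = 0.3086 × 1534.0 = 473.39 mGal
Free-air anomaly = 979831.81 − 980204.83 + (473.39) = 100.37 mGal
Bouguer slab correction = 0.04193 × 3.18 × 1534.0 = 204.54 mGal
Simple Bouguer anomaly = 100.37 − (204.54) = -104.17 mGal
Complete Bouguer anomaly = -104.17 + 0.97 = -103.20 mGal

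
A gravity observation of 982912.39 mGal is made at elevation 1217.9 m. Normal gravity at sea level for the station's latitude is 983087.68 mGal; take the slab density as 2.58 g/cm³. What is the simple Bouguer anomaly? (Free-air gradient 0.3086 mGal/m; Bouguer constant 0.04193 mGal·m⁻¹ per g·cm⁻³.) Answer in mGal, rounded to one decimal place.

68.8

Free-air correction = 0.3086 × 1217.9 = 375.84 mGal
Free-air anomaly = 982912.39 − 983087.68 + (375.84) = 200.55 mGal
Bouguer slab correction = 0.04193 × 2.58 × 1217.9 = 131.75 mGal
Simple Bouguer anomaly = 200.55 − (131.75) = 68.80 mGal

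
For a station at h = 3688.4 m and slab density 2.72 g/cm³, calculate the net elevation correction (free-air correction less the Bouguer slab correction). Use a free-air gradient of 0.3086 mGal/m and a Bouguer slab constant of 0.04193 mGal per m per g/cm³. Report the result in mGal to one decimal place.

717.6

Combined gradient = 0.3086 − 0.04193 × 2.72 = 0.1945504 mGal/m
Combined elevation correction = 0.1945504 × 3688.4 = 717.6 mGal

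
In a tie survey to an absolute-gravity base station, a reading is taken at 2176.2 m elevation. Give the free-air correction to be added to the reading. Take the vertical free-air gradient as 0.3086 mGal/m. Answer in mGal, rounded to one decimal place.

Free-air correction = 0.3086 × 2176.2 = 671.6 mGal

671.6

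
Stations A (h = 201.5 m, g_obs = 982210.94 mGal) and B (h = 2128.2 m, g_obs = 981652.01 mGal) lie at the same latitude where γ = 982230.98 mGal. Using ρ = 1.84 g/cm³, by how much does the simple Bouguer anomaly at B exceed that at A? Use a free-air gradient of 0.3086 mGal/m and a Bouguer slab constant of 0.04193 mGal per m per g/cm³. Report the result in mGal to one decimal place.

Δg_SB(A) = 982210.94 − 982230.98 + 0.3086×201.5 − 0.04193×1.84×201.5 = 26.60 mGal
Δg_SB(B) = 981652.01 − 982230.98 + 0.3086×2128.2 − 0.04193×1.84×2128.2 = -86.40 mGal
Difference = -86.40 − (26.60) = -113.00 mGal

-113.0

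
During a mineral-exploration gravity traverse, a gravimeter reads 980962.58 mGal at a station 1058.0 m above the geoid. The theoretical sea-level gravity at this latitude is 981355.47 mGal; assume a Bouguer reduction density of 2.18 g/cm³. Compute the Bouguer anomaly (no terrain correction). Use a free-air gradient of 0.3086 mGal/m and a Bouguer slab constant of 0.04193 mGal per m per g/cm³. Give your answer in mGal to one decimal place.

Free-air correction = 0.3086 × 1058.0 = 326.50 mGal
Free-air anomaly = 980962.58 − 981355.47 + (326.50) = -66.39 mGal
Bouguer slab correction = 0.04193 × 2.18 × 1058.0 = 96.71 mGal
Simple Bouguer anomaly = -66.39 − (96.71) = -163.10 mGal

-163.1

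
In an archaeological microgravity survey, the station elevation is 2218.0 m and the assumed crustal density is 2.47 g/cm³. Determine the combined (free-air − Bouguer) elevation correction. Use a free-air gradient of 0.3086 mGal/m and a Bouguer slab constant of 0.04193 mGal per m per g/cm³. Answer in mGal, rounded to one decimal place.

Combined gradient = 0.3086 − 0.04193 × 2.47 = 0.2050329 mGal/m
Combined elevation correction = 0.2050329 × 2218.0 = 454.8 mGal

454.8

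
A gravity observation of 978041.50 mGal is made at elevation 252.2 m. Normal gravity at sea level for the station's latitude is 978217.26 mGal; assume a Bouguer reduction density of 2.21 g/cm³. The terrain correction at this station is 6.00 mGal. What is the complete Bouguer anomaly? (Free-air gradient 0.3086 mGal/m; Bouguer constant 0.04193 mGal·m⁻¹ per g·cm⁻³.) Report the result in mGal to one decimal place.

Free-air correction = 0.3086 × 252.2 = 77.83 mGal
Free-air anomaly = 978041.50 − 978217.26 + (77.83) = -97.93 mGal
Bouguer slab correction = 0.04193 × 2.21 × 252.2 = 23.37 mGal
Simple Bouguer anomaly = -97.93 − (23.37) = -121.30 mGal
Complete Bouguer anomaly = -121.30 + 6.00 = -115.30 mGal

-115.3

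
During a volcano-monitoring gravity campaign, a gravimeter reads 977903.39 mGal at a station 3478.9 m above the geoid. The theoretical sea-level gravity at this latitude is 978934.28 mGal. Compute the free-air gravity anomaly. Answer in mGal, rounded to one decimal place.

42.7

Free-air correction = 0.3086 × 3478.9 = 1073.59 mGal
Free-air anomaly = 977903.39 − 978934.28 + (1073.59) = 42.70 mGal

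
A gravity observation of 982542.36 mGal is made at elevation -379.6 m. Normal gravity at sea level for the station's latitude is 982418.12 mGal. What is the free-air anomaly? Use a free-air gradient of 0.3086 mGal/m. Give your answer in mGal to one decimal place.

7.1

Free-air correction = 0.3086 × -379.6 = -117.14 mGal
Free-air anomaly = 982542.36 − 982418.12 + (-117.14) = 7.10 mGal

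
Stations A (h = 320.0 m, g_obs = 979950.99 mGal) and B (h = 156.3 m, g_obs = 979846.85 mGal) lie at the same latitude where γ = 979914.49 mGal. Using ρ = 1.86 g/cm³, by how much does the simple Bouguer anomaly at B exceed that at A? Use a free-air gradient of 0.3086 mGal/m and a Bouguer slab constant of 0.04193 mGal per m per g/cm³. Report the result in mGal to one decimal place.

Δg_SB(A) = 979950.99 − 979914.49 + 0.3086×320.0 − 0.04193×1.86×320.0 = 110.30 mGal
Δg_SB(B) = 979846.85 − 979914.49 + 0.3086×156.3 − 0.04193×1.86×156.3 = -31.60 mGal
Difference = -31.60 − (110.30) = -141.90 mGal

-141.9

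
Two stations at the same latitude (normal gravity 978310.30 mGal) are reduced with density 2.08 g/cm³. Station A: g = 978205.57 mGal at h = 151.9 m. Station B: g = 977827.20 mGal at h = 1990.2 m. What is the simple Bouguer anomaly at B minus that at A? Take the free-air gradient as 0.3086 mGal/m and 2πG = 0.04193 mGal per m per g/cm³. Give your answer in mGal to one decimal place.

Δg_SB(A) = 978205.57 − 978310.30 + 0.3086×151.9 − 0.04193×2.08×151.9 = -71.10 mGal
Δg_SB(B) = 977827.20 − 978310.30 + 0.3086×1990.2 − 0.04193×2.08×1990.2 = -42.50 mGal
Difference = -42.50 − (-71.10) = 28.60 mGal

28.6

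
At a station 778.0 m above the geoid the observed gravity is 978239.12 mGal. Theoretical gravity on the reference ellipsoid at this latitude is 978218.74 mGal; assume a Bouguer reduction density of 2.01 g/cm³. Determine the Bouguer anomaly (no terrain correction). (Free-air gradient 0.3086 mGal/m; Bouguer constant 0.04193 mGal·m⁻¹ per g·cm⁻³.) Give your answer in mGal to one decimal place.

Free-air correction = 0.3086 × 778.0 = 240.09 mGal
Free-air anomaly = 978239.12 − 978218.74 + (240.09) = 260.47 mGal
Bouguer slab correction = 0.04193 × 2.01 × 778.0 = 65.57 mGal
Simple Bouguer anomaly = 260.47 − (65.57) = 194.90 mGal

194.9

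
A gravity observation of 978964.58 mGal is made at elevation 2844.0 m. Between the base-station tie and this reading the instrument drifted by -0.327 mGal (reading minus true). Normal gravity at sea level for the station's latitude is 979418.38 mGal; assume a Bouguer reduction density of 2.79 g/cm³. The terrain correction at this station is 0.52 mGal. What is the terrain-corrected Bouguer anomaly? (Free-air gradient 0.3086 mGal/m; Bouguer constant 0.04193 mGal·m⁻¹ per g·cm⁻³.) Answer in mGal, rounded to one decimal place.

Drift-corrected reading = 978964.58 − (-0.327) = 978964.907 mGal
Free-air correction = 0.3086 × 2844.0 = 877.66 mGal
Free-air anomaly = 978964.907 − 979418.38 + (877.66) = 424.187 mGal
Bouguer slab correction = 0.04193 × 2.79 × 2844.0 = 332.70 mGal
Simple Bouguer anomaly = 424.187 − (332.70) = 91.487 mGal
Complete Bouguer anomaly = 91.487 + 0.52 = 92.007 mGal

92.0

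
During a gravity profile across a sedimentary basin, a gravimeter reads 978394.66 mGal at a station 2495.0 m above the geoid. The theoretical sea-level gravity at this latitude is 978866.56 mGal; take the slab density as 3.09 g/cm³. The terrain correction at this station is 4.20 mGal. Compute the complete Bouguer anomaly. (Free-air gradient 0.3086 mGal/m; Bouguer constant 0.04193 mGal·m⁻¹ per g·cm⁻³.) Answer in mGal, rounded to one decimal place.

Free-air correction = 0.3086 × 2495.0 = 769.96 mGal
Free-air anomaly = 978394.66 − 978866.56 + (769.96) = 298.06 mGal
Bouguer slab correction = 0.04193 × 3.09 × 2495.0 = 323.26 mGal
Simple Bouguer anomaly = 298.06 − (323.26) = -25.20 mGal
Complete Bouguer anomaly = -25.20 + 4.20 = -21.00 mGal

-21.0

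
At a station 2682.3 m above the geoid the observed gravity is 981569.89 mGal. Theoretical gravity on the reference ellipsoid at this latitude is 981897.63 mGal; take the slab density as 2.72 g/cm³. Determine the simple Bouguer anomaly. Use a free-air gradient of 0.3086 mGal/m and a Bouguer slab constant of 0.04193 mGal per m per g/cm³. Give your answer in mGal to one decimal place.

Free-air correction = 0.3086 × 2682.3 = 827.76 mGal
Free-air anomaly = 981569.89 − 981897.63 + (827.76) = 500.02 mGal
Bouguer slab correction = 0.04193 × 2.72 × 2682.3 = 305.92 mGal
Simple Bouguer anomaly = 500.02 − (305.92) = 194.10 mGal

194.1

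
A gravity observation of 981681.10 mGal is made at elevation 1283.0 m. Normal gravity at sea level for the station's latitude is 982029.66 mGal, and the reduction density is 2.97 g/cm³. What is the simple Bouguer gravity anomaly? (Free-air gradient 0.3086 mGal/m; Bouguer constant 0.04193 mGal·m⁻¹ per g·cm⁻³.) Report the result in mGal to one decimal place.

-112.4

Free-air correction = 0.3086 × 1283.0 = 395.93 mGal
Free-air anomaly = 981681.10 − 982029.66 + (395.93) = 47.37 mGal
Bouguer slab correction = 0.04193 × 2.97 × 1283.0 = 159.77 mGal
Simple Bouguer anomaly = 47.37 − (159.77) = -112.40 mGal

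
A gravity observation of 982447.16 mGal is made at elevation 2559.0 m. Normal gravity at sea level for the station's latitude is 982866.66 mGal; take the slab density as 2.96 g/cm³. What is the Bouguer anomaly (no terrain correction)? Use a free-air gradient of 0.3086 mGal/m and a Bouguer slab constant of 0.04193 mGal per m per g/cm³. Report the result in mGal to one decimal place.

52.6

Free-air correction = 0.3086 × 2559.0 = 789.71 mGal
Free-air anomaly = 982447.16 − 982866.66 + (789.71) = 370.21 mGal
Bouguer slab correction = 0.04193 × 2.96 × 2559.0 = 317.60 mGal
Simple Bouguer anomaly = 370.21 − (317.60) = 52.61 mGal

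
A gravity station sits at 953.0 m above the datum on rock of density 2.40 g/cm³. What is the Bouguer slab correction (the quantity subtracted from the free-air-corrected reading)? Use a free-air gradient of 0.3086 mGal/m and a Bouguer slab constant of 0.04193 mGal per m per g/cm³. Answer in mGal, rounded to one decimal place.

Bouguer slab correction = 0.04193 × 2.40 × 953.0 = 95.9 mGal

95.9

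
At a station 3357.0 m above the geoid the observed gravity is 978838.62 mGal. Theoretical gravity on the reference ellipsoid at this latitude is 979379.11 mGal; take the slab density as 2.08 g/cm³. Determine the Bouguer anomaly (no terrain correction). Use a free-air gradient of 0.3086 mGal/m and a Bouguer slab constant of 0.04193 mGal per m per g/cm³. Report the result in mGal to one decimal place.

202.7

Free-air correction = 0.3086 × 3357.0 = 1035.97 mGal
Free-air anomaly = 978838.62 − 979379.11 + (1035.97) = 495.48 mGal
Bouguer slab correction = 0.04193 × 2.08 × 3357.0 = 292.78 mGal
Simple Bouguer anomaly = 495.48 − (292.78) = 202.70 mGal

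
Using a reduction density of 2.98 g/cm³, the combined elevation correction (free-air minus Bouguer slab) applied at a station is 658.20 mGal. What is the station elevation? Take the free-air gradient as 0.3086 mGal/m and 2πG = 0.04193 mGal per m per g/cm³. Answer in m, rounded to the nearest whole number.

3584

Combined gradient = 0.3086 − 0.04193 × 2.98 = 0.1836486 mGal/m
h = 658.20 / 0.1836486 = 3584.02 m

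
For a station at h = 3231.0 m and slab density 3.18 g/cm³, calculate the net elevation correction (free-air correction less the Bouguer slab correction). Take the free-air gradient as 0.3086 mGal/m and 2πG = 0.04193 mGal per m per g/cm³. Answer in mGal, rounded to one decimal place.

Combined gradient = 0.3086 − 0.04193 × 3.18 = 0.1752626 mGal/m
Combined elevation correction = 0.1752626 × 3231.0 = 566.3 mGal

566.3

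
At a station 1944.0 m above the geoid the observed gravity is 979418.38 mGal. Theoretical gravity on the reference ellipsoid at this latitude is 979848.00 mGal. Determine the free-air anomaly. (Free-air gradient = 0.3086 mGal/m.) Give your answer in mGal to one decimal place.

Free-air correction = 0.3086 × 1944.0 = 599.92 mGal
Free-air anomaly = 979418.38 − 979848.00 + (599.92) = 170.30 mGal

170.3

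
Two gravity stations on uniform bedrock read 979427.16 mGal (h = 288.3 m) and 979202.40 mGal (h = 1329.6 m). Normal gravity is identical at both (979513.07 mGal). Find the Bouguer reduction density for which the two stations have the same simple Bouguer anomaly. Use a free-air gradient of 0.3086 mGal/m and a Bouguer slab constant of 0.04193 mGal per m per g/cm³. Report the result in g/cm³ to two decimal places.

Δg_obs = 979202.40 − 979427.16 = -224.76 mGal over Δh = 1329.6 − 288.3 = 1041.3 m
Equal Bouguer anomalies ⇒ Δg_obs + (0.3086 − 0.04193ρ)·Δh = 0
0.3086 − 0.04193ρ = −Δg_obs/Δh = 0.21585
ρ = (0.3086 − 0.21585) / 0.04193 = 2.21 g/cm³

2.21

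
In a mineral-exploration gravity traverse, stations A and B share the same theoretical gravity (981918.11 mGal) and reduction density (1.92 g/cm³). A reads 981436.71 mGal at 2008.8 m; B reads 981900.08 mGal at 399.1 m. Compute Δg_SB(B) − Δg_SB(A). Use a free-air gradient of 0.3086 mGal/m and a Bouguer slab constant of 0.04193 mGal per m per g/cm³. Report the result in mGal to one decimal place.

Δg_SB(A) = 981436.71 − 981918.11 + 0.3086×2008.8 − 0.04193×1.92×2008.8 = -23.20 mGal
Δg_SB(B) = 981900.08 − 981918.11 + 0.3086×399.1 − 0.04193×1.92×399.1 = 73.00 mGal
Difference = 73.00 − (-23.20) = 96.20 mGal

96.2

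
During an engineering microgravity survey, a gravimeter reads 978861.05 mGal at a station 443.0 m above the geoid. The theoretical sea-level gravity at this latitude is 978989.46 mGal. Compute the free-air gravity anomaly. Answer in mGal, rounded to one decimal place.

Free-air correction = 0.3086 × 443.0 = 136.71 mGal
Free-air anomaly = 978861.05 − 978989.46 + (136.71) = 8.30 mGal

8.3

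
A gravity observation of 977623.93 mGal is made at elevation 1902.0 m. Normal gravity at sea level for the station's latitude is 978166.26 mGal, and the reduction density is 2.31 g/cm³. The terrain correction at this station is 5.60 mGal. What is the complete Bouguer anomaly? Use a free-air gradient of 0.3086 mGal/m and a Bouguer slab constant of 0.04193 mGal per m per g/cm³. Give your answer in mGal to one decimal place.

-134.0

Free-air correction = 0.3086 × 1902.0 = 586.96 mGal
Free-air anomaly = 977623.93 − 978166.26 + (586.96) = 44.63 mGal
Bouguer slab correction = 0.04193 × 2.31 × 1902.0 = 184.22 mGal
Simple Bouguer anomaly = 44.63 − (184.22) = -139.59 mGal
Complete Bouguer anomaly = -139.59 + 5.60 = -133.99 mGal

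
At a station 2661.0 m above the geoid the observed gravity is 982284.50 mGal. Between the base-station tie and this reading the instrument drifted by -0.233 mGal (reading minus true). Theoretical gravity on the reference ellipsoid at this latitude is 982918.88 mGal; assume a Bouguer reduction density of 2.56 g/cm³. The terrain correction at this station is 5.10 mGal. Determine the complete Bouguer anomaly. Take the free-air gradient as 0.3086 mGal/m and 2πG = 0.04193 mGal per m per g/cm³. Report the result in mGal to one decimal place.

Drift-corrected reading = 982284.50 − (-0.233) = 982284.733 mGal
Free-air correction = 0.3086 × 2661.0 = 821.18 mGal
Free-air anomaly = 982284.733 − 982918.88 + (821.18) = 187.033 mGal
Bouguer slab correction = 0.04193 × 2.56 × 2661.0 = 285.63 mGal
Simple Bouguer anomaly = 187.033 − (285.63) = -98.597 mGal
Complete Bouguer anomaly = -98.597 + 5.10 = -93.497 mGal

-93.5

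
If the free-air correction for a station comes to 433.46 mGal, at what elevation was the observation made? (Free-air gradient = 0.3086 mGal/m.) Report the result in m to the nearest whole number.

h = 433.46 / 0.3086 = 1404.60 m

1405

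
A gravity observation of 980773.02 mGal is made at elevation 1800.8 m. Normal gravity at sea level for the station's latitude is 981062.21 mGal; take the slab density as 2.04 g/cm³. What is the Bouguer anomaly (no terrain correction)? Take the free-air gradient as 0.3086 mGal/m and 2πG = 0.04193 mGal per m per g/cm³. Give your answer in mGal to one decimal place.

Free-air correction = 0.3086 × 1800.8 = 555.73 mGal
Free-air anomaly = 980773.02 − 981062.21 + (555.73) = 266.54 mGal
Bouguer slab correction = 0.04193 × 2.04 × 1800.8 = 154.04 mGal
Simple Bouguer anomaly = 266.54 − (154.04) = 112.50 mGal

112.5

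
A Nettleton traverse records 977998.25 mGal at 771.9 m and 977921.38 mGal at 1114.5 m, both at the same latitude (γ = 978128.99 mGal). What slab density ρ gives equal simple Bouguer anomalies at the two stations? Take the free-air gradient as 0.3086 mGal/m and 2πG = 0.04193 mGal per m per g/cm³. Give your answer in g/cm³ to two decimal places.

2.01

Δg_obs = 977921.38 − 977998.25 = -76.87 mGal over Δh = 1114.5 − 771.9 = 342.6 m
Equal Bouguer anomalies ⇒ Δg_obs + (0.3086 − 0.04193ρ)·Δh = 0
0.3086 − 0.04193ρ = −Δg_obs/Δh = 0.22437
ρ = (0.3086 − 0.22437) / 0.04193 = 2.01 g/cm³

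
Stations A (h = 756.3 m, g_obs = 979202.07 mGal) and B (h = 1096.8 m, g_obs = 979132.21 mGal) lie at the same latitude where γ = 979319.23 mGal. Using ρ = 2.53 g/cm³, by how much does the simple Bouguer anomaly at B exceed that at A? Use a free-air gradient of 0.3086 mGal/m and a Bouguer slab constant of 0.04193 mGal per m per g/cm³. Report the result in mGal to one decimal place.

Δg_SB(A) = 979202.07 − 979319.23 + 0.3086×756.3 − 0.04193×2.53×756.3 = 36.00 mGal
Δg_SB(B) = 979132.21 − 979319.23 + 0.3086×1096.8 − 0.04193×2.53×1096.8 = 35.10 mGal
Difference = 35.10 − (36.00) = -0.90 mGal

-0.9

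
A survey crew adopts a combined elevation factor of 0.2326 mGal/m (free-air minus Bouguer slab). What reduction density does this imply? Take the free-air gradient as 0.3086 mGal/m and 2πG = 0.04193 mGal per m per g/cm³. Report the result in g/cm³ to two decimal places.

1.81

0.2326 = 0.3086 − 0.04193 × ρ
ρ = (0.3086 − 0.2326) / 0.04193 = 1.81 g/cm³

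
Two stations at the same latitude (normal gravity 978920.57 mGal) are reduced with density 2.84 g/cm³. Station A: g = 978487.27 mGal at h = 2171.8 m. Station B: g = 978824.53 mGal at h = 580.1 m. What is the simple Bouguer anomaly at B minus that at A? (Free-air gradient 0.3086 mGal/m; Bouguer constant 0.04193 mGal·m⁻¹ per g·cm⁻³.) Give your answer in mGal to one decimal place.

Δg_SB(A) = 978487.27 − 978920.57 + 0.3086×2171.8 − 0.04193×2.84×2171.8 = -21.70 mGal
Δg_SB(B) = 978824.53 − 978920.57 + 0.3086×580.1 − 0.04193×2.84×580.1 = 13.90 mGal
Difference = 13.90 − (-21.70) = 35.60 mGal

35.6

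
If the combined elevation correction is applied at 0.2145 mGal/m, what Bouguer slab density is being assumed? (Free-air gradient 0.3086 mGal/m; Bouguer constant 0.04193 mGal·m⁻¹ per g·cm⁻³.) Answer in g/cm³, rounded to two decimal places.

2.24

0.2145 = 0.3086 − 0.04193 × ρ
ρ = (0.3086 − 0.2145) / 0.04193 = 2.24 g/cm³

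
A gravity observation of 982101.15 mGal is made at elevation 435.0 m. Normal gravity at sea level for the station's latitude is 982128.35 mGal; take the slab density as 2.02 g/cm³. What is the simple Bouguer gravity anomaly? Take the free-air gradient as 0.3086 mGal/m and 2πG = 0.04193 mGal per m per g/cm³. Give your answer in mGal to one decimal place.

70.2

Free-air correction = 0.3086 × 435.0 = 134.24 mGal
Free-air anomaly = 982101.15 − 982128.35 + (134.24) = 107.04 mGal
Bouguer slab correction = 0.04193 × 2.02 × 435.0 = 36.84 mGal
Simple Bouguer anomaly = 107.04 − (36.84) = 70.20 mGal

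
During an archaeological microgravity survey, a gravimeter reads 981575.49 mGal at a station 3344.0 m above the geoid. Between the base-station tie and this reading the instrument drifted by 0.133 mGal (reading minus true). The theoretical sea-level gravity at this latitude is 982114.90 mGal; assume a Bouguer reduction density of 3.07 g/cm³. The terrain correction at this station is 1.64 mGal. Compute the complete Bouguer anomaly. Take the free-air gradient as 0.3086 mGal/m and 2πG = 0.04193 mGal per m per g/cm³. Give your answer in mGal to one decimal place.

Drift-corrected reading = 981575.49 − (0.133) = 981575.357 mGal
Free-air correction = 0.3086 × 3344.0 = 1031.96 mGal
Free-air anomaly = 981575.357 − 982114.90 + (1031.96) = 492.417 mGal
Bouguer slab correction = 0.04193 × 3.07 × 3344.0 = 430.46 mGal
Simple Bouguer anomaly = 492.417 − (430.46) = 61.957 mGal
Complete Bouguer anomaly = 61.957 + 1.64 = 63.597 mGal

63.6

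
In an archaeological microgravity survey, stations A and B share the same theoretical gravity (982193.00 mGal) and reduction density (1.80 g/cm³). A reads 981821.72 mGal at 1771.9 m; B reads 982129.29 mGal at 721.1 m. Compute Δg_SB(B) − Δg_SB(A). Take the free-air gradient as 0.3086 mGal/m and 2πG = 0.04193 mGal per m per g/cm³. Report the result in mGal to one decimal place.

Δg_SB(A) = 981821.72 − 982193.00 + 0.3086×1771.9 − 0.04193×1.80×1771.9 = 41.80 mGal
Δg_SB(B) = 982129.29 − 982193.00 + 0.3086×721.1 − 0.04193×1.80×721.1 = 104.40 mGal
Difference = 104.40 − (41.80) = 62.60 mGal

62.6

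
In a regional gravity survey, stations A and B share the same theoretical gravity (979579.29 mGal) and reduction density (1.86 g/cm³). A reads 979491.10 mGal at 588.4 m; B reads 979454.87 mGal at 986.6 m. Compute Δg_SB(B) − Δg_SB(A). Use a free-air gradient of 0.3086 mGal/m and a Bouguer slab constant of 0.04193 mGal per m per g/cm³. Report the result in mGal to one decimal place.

Δg_SB(A) = 979491.10 − 979579.29 + 0.3086×588.4 − 0.04193×1.86×588.4 = 47.50 mGal
Δg_SB(B) = 979454.87 − 979579.29 + 0.3086×986.6 − 0.04193×1.86×986.6 = 103.10 mGal
Difference = 103.10 − (47.50) = 55.60 mGal

55.6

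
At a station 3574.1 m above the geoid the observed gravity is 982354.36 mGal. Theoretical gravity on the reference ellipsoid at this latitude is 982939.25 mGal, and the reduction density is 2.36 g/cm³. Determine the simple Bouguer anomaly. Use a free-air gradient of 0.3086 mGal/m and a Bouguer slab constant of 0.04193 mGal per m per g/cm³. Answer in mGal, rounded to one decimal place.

Free-air correction = 0.3086 × 3574.1 = 1102.97 mGal
Free-air anomaly = 982354.36 − 982939.25 + (1102.97) = 518.08 mGal
Bouguer slab correction = 0.04193 × 2.36 × 3574.1 = 353.67 mGal
Simple Bouguer anomaly = 518.08 − (353.67) = 164.41 mGal

164.4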